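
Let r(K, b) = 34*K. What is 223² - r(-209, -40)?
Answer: 56835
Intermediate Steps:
223² - r(-209, -40) = 223² - 34*(-209) = 49729 - 1*(-7106) = 49729 + 7106 = 56835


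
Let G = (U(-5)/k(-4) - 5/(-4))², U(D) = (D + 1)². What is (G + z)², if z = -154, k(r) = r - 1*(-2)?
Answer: 3010225/256 ≈ 11759.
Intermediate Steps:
k(r) = 2 + r (k(r) = r + 2 = 2 + r)
U(D) = (1 + D)²
G = 729/16 (G = ((1 - 5)²/(2 - 4) - 5/(-4))² = ((-4)²/(-2) - 5*(-¼))² = (16*(-½) + 5/4)² = (-8 + 5/4)² = (-27/4)² = 729/16 ≈ 45.563)
(G + z)² = (729/16 - 154)² = (-1735/16)² = 3010225/256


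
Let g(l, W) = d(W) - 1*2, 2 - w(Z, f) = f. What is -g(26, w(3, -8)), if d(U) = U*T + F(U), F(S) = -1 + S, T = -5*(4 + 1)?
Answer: 243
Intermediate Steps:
w(Z, f) = 2 - f
T = -25 (T = -5*5 = -25)
d(U) = -1 - 24*U (d(U) = U*(-25) + (-1 + U) = -25*U + (-1 + U) = -1 - 24*U)
g(l, W) = -3 - 24*W (g(l, W) = (-1 - 24*W) - 1*2 = (-1 - 24*W) - 2 = -3 - 24*W)
-g(26, w(3, -8)) = -(-3 - 24*(2 - 1*(-8))) = -(-3 - 24*(2 + 8)) = -(-3 - 24*10) = -(-3 - 240) = -1*(-243) = 243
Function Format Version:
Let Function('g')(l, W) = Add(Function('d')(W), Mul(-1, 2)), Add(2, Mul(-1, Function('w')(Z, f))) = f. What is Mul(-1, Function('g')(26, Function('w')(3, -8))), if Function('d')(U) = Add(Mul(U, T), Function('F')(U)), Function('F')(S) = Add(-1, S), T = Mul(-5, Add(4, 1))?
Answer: 243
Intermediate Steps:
Function('w')(Z, f) = Add(2, Mul(-1, f))
T = -25 (T = Mul(-5, 5) = -25)
Function('d')(U) = Add(-1, Mul(-24, U)) (Function('d')(U) = Add(Mul(U, -25), Add(-1, U)) = Add(Mul(-25, U), Add(-1, U)) = Add(-1, Mul(-24, U)))
Function('g')(l, W) = Add(-3, Mul(-24, W)) (Function('g')(l, W) = Add(Add(-1, Mul(-24, W)), Mul(-1, 2)) = Add(Add(-1, Mul(-24, W)), -2) = Add(-3, Mul(-24, W)))
Mul(-1, Function('g')(26, Function('w')(3, -8))) = Mul(-1, Add(-3, Mul(-24, Add(2, Mul(-1, -8))))) = Mul(-1, Add(-3, Mul(-24, Add(2, 8)))) = Mul(-1, Add(-3, Mul(-24, 10))) = Mul(-1, Add(-3, -240)) = Mul(-1, -243) = 243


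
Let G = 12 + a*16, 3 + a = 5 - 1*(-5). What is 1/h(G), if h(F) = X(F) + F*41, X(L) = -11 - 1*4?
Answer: 1/5069 ≈ 0.00019728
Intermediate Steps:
X(L) = -15 (X(L) = -11 - 4 = -15)
a = 7 (a = -3 + (5 - 1*(-5)) = -3 + (5 + 5) = -3 + 10 = 7)
G = 124 (G = 12 + 7*16 = 12 + 112 = 124)
h(F) = -15 + 41*F (h(F) = -15 + F*41 = -15 + 41*F)
1/h(G) = 1/(-15 + 41*124) = 1/(-15 + 5084) = 1/5069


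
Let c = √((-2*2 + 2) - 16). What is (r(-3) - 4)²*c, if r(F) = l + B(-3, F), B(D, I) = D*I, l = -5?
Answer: 0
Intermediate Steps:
c = 3*I*√2 (c = √((-4 + 2) - 16) = √(-2 - 16) = √(-18) = 3*I*√2 ≈ 4.2426*I)
r(F) = -5 - 3*F
(r(-3) - 4)²*c = ((-5 - 3*(-3)) - 4)²*(3*I*√2) = ((-5 + 9) - 4)²*(3*I*√2) = (4 - 4)²*(3*I*√2) = 0²*(3*I*√2) = 0*(3*I*√2) = 0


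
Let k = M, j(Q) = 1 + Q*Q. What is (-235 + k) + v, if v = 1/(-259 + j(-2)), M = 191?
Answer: -11177/254 ≈ -44.004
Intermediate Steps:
j(Q) = 1 + Q**2
k = 191
v = -1/254 (v = 1/(-259 + (1 + (-2)**2)) = 1/(-259 + (1 + 4)) = 1/(-259 + 5) = 1/(-254) = -1/254 ≈ -0.0039370)
(-235 + k) + v = (-235 + 191) - 1/254 = -44 - 1/254 = -11177/254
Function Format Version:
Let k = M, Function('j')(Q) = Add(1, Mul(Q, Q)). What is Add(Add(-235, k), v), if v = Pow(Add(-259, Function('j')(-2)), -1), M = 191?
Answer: Rational(-11177, 254) ≈ -44.004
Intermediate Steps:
Function('j')(Q) = Add(1, Pow(Q, 2))
k = 191
v = Rational(-1, 254) (v = Pow(Add(-259, Add(1, Pow(-2, 2))), -1) = Pow(Add(-259, Add(1, 4)), -1) = Pow(Add(-259, 5), -1) = Pow(-254, -1) = Rational(-1, 254) ≈ -0.0039370)
Add(Add(-235, k), v) = Add(Add(-235, 191), Rational(-1, 254)) = Add(-44, Rational(-1, 254)) = Rational(-11177, 254)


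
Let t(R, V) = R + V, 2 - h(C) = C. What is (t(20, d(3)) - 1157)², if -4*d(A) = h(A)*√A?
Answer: (4548 - √3)²/16 ≈ 1.2918e+6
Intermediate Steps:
h(C) = 2 - C
d(A) = -√A*(2 - A)/4 (d(A) = -(2 - A)*√A/4 = -√A*(2 - A)/4)
(t(20, d(3)) - 1157)² = ((20 + √3*(-2 + 3)/4) - 1157)² = ((20 + (¼)*√3*1) - 1157)² = ((20 + √3/4) - 1157)² = (-1137 + √3/4)²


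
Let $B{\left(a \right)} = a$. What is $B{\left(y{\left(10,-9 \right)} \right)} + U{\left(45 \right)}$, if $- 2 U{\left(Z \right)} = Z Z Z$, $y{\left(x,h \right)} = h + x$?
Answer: $- \frac{91123}{2} \approx -45562.0$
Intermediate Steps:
$U{\left(Z \right)} = - \frac{Z^{3}}{2}$ ($U{\left(Z \right)} = - \frac{Z Z Z}{2} = - \frac{Z^{2} Z}{2} = - \frac{Z^{3}}{2}$)
$B{\left(y{\left(10,-9 \right)} \right)} + U{\left(45 \right)} = \left(-9 + 10\right) - \frac{45^{3}}{2} = 1 - \frac{91125}{2} = - \frac{91123}{2}$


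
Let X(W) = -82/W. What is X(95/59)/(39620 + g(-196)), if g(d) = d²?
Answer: -2419/3706710 ≈ -0.00065260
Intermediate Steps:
X(95/59)/(39620 + g(-196)) = (-82/(95/59))/(39620 + (-196)²) = (-82/(95*(1/59)))/(39620 + 38416) = -82/95/59/78036 = -82*59/95*(1/78036) = -4838/95*1/78036 = -2419/3706710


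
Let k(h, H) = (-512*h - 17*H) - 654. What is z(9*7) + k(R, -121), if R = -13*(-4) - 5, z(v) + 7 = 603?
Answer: -22065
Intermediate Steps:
z(v) = 596 (z(v) = -7 + 603 = 596)
R = 47 (R = 52 - 5 = 47)
k(h, H) = -654 - 512*h - 17*H
z(9*7) + k(R, -121) = 596 + (-654 - 512*47 - 17*(-121)) = 596 + (-654 - 24064 + 2057) = 596 - 22661 = -22065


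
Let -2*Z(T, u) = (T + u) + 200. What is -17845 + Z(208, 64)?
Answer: -18081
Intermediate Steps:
Z(T, u) = -100 - T/2 - u/2 (Z(T, u) = -((T + u) + 200)/2 = -(200 + T + u)/2 = -100 - T/2 - u/2)
-17845 + Z(208, 64) = -17845 + (-100 - ½*208 - ½*64) = -17845 + (-100 - 104 - 32) = -17845 - 236 = -18081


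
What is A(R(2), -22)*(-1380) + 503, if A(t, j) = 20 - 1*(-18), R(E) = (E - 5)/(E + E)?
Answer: -51937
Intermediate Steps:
R(E) = (-5 + E)/(2*E) (R(E) = (-5 + E)/((2*E)) = (-5 + E)*(1/(2*E)) = (-5 + E)/(2*E))
A(t, j) = 38 (A(t, j) = 20 + 18 = 38)
A(R(2), -22)*(-1380) + 503 = 38*(-1380) + 503 = -52440 + 503 = -51937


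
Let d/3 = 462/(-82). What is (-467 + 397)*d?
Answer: 48510/41 ≈ 1183.2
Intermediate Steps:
d = -693/41 (d = 3*(462/(-82)) = 3*(462*(-1/82)) = 3*(-231/41) = -693/41 ≈ -16.902)
(-467 + 397)*d = (-467 + 397)*(-693/41) = -70*(-693/41) = 48510/41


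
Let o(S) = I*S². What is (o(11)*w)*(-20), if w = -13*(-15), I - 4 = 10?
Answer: -6606600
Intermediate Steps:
I = 14 (I = 4 + 10 = 14)
w = 195
o(S) = 14*S²
(o(11)*w)*(-20) = ((14*11²)*195)*(-20) = ((14*121)*195)*(-20) = (1694*195)*(-20) = 330330*(-20) = -6606600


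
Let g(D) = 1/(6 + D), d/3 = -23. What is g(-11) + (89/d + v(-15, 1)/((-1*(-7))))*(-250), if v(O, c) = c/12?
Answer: 514053/1610 ≈ 319.29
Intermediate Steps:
d = -69 (d = 3*(-23) = -69)
v(O, c) = c/12 (v(O, c) = c*(1/12) = c/12)
g(-11) + (89/d + v(-15, 1)/((-1*(-7))))*(-250) = 1/(6 - 11) + (89/(-69) + ((1/12)*1)/((-1*(-7))))*(-250) = 1/(-5) + (89*(-1/69) + (1/12)/7)*(-250) = -1/5 + (-89/69 + (1/12)*(1/7))*(-250) = -1/5 + (-89/69 + 1/84)*(-250) = -1/5 - 823/644*(-250) = -1/5 + 102875/322 = 514053/1610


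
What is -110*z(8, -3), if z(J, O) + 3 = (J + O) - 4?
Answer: 220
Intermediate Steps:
z(J, O) = -7 + J + O (z(J, O) = -3 + ((J + O) - 4) = -3 + (-4 + J + O) = -7 + J + O)
-110*z(8, -3) = -110*(-7 + 8 - 3) = -110*(-2) = 220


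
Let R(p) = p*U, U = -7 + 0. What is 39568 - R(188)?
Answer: 40884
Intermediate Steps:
U = -7
R(p) = -7*p (R(p) = p*(-7) = -7*p)
39568 - R(188) = 39568 - (-7)*188 = 39568 - 1*(-1316) = 39568 + 1316 = 40884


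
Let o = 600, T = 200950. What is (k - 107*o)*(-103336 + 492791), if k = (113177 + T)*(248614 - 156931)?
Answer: 11216320178350155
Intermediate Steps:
k = 28800105741 (k = (113177 + 200950)*(248614 - 156931) = 314127*91683 = 28800105741)
(k - 107*o)*(-103336 + 492791) = (28800105741 - 107*600)*(-103336 + 492791) = (28800105741 - 64200)*389455 = 28800041541*389455 = 11216320178350155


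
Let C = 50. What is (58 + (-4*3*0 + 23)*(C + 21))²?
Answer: 2859481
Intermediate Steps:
(58 + (-4*3*0 + 23)*(C + 21))² = (58 + (-4*3*0 + 23)*(50 + 21))² = (58 + (-12*0 + 23)*71)² = (58 + (0 + 23)*71)² = (58 + 23*71)² = (58 + 1633)² = 1691² = 2859481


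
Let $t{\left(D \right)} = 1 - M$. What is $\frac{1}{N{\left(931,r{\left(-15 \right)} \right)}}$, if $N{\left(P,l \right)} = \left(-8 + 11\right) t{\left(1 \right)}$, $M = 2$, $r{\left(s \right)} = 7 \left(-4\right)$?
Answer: $- \frac{1}{3} \approx -0.33333$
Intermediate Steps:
$r{\left(s \right)} = -28$
$t{\left(D \right)} = -1$ ($t{\left(D \right)} = 1 - 2 = -1$)
$N{\left(P,l \right)} = -3$ ($N{\left(P,l \right)} = \left(-8 + 11\right) \left(-1\right) = 3 \left(-1\right) = -3$)
$\frac{1}{N{\left(931,r{\left(-15 \right)} \right)}} = \frac{1}{-3} = - \frac{1}{3}$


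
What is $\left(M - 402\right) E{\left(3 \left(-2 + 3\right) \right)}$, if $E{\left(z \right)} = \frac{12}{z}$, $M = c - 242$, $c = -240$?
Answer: $-3536$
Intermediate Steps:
$M = -482$ ($M = -240 - 242 = -482$)
$\left(M - 402\right) E{\left(3 \left(-2 + 3\right) \right)} = \left(-482 - 402\right) \frac{12}{3 \left(-2 + 3\right)} = - 884 \frac{12}{3 \cdot 1} = - 884 \cdot \frac{12}{3} = - 884 \cdot 12 \cdot \frac{1}{3} = \left(-884\right) 4 = -3536$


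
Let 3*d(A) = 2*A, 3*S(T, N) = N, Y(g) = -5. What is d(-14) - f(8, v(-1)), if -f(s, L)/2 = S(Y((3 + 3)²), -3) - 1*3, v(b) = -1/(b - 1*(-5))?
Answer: -52/3 ≈ -17.333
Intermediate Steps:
v(b) = -1/(5 + b) (v(b) = -1/(b + 5) = -1/(5 + b))
S(T, N) = N/3
d(A) = 2*A/3 (d(A) = (2*A)/3 = 2*A/3)
f(s, L) = 8 (f(s, L) = -2*((⅓)*(-3) - 1*3) = -2*(-1 - 3) = -2*(-4) = 8)
d(-14) - f(8, v(-1)) = (⅔)*(-14) - 1*8 = -28/3 - 8 = -52/3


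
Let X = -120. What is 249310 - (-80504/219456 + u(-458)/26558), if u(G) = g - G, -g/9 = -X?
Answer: 90816178183609/364269528 ≈ 2.4931e+5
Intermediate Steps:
g = -1080 (g = -(-9)*(-120) = -9*120 = -1080)
u(G) = -1080 - G
249310 - (-80504/219456 + u(-458)/26558) = 249310 - (-80504/219456 + (-1080 - 1*(-458))/26558) = 249310 - (-80504*1/219456 + (-1080 + 458)*(1/26558)) = 249310 - (-10063/27432 - 622*1/26558) = 249310 - (-10063/27432 - 311/13279) = 249310 - 1*(-142157929/364269528) = 249310 + 142157929/364269528 = 90816178183609/364269528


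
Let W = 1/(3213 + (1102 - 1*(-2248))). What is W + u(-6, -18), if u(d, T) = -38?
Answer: -249393/6563 ≈ -38.000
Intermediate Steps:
W = 1/6563 (W = 1/(3213 + (1102 + 2248)) = 1/(3213 + 3350) = 1/6563 ≈ 0.00015237)
W + u(-6, -18) = 1/6563 - 38 = -249393/6563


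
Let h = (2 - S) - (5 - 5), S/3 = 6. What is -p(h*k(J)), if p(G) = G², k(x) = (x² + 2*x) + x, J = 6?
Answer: -746496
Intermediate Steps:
S = 18 (S = 3*6 = 18)
k(x) = x² + 3*x
h = -16 (h = (2 - 1*18) - (5 - 5) = (2 - 18) - 1*0 = -16 + 0 = -16)
-p(h*k(J)) = -(-96*(3 + 6))² = -(-96*9)² = -(-16*54)² = -1*(-864)² = -1*746496 = -746496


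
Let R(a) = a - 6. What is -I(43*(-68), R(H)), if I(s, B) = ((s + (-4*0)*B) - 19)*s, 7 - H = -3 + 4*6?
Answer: -8605332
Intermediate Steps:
H = -14 (H = 7 - (-3 + 4*6) = 7 - (-3 + 24) = 7 - 1*21 = 7 - 21 = -14)
R(a) = -6 + a
I(s, B) = s*(-19 + s) (I(s, B) = ((s + 0*B) - 19)*s = ((s + 0) - 19)*s = (s - 19)*s = (-19 + s)*s = s*(-19 + s))
-I(43*(-68), R(H)) = -43*(-68)*(-19 + 43*(-68)) = -(-2924)*(-19 - 2924) = -(-2924)*(-2943) = -1*8605332 = -8605332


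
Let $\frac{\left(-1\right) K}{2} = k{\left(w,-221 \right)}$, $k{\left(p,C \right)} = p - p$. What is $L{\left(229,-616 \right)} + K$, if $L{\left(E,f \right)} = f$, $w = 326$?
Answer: $-616$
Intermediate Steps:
$k{\left(p,C \right)} = 0$
$K = 0$ ($K = \left(-2\right) 0 = 0$)
$L{\left(229,-616 \right)} + K = -616 + 0 = -616$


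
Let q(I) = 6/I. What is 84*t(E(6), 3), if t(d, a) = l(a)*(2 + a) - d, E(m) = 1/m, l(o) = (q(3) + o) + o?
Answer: 3346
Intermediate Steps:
l(o) = 2 + 2*o (l(o) = (6/3 + o) + o = (6*(⅓) + o) + o = (2 + o) + o = 2 + 2*o)
t(d, a) = -d + (2 + a)*(2 + 2*a) (t(d, a) = (2 + 2*a)*(2 + a) - d = (2 + a)*(2 + 2*a) - d = -d + (2 + a)*(2 + 2*a))
84*t(E(6), 3) = 84*(4 - 1/6 + 2*3² + 6*3) = 84*(4 - 1*⅙ + 2*9 + 18) = 84*(4 - ⅙ + 18 + 18) = 84*(239/6) = 3346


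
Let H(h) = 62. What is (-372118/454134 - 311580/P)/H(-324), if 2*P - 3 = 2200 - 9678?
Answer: 28021656139/21046840230 ≈ 1.3314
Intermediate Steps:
P = -7475/2 (P = 3/2 + (2200 - 9678)/2 = 3/2 + (1/2)*(-7478) = 3/2 - 3739 = -7475/2 ≈ -3737.5)
(-372118/454134 - 311580/P)/H(-324) = (-372118/454134 - 311580/(-7475/2))/62 = (-372118*1/454134 - 311580*(-2/7475))*(1/62) = (-186059/227067 + 124632/1495)*(1/62) = (28021656139/339465165)*(1/62) = 28021656139/21046840230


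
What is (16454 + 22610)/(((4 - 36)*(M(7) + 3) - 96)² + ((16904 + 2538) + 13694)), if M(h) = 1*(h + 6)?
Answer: 257/2650 ≈ 0.096981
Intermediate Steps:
M(h) = 6 + h (M(h) = 1*(6 + h) = 6 + h)
(16454 + 22610)/(((4 - 36)*(M(7) + 3) - 96)² + ((16904 + 2538) + 13694)) = (16454 + 22610)/(((4 - 36)*((6 + 7) + 3) - 96)² + ((16904 + 2538) + 13694)) = 39064/((-32*(13 + 3) - 96)² + (19442 + 13694)) = 39064/((-32*16 - 96)² + 33136) = 39064/((-512 - 96)² + 33136) = 39064/((-608)² + 33136) = 39064/(369664 + 33136) = 39064/402800 = 39064*(1/402800) = 257/2650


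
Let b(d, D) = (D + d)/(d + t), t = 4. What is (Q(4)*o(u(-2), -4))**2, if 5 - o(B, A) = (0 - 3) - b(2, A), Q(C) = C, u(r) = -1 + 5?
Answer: 8464/9 ≈ 940.44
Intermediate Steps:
u(r) = 4
b(d, D) = (D + d)/(4 + d) (b(d, D) = (D + d)/(d + 4) = (D + d)/(4 + d))
o(B, A) = 25/3 + A/6 (o(B, A) = 5 - ((0 - 3) - (A + 2)/(4 + 2)) = 5 - (-3 - (2 + A)/6) = 5 - (-3 - (1/3 + A/6)) = 5 - (-3 + (-1/3 - A/6)) = 5 - (-10/3 - A/6) = 5 + (10/3 + A/6) = 25/3 + A/6)
(Q(4)*o(u(-2), -4))**2 = (4*(25/3 + (1/6)*(-4)))**2 = (4*(25/3 - 2/3))**2 = (4*(23/3))**2 = (92/3)**2 = 8464/9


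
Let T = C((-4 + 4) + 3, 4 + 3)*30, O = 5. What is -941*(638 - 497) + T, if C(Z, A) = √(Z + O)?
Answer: -132681 + 60*√2 ≈ -1.3260e+5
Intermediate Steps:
C(Z, A) = √(5 + Z) (C(Z, A) = √(Z + 5) = √(5 + Z))
T = 60*√2 (T = √(5 + ((-4 + 4) + 3))*30 = √(5 + (0 + 3))*30 = √(5 + 3)*30 = √8*30 = (2*√2)*30 = 60*√2 ≈ 84.853)
-941*(638 - 497) + T = -941*(638 - 497) + 60*√2 = -941*141 + 60*√2 = -132681 + 60*√2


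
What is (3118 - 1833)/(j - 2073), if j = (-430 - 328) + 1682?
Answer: -1285/1149 ≈ -1.1184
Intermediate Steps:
j = 924 (j = -758 + 1682 = 924)
(3118 - 1833)/(j - 2073) = (3118 - 1833)/(924 - 2073) = 1285/(-1149) = 1285*(-1/1149) = -1285/1149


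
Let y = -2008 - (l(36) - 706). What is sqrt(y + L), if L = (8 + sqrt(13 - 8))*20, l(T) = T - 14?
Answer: 2*sqrt(-291 + 5*sqrt(5)) ≈ 33.456*I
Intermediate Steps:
l(T) = -14 + T
L = 160 + 20*sqrt(5) (L = (8 + sqrt(5))*20 = 160 + 20*sqrt(5) ≈ 204.72)
y = -1324 (y = -2008 - ((-14 + 36) - 706) = -2008 - (22 - 706) = -2008 - 1*(-684) = -2008 + 684 = -1324)
sqrt(y + L) = sqrt(-1324 + (160 + 20*sqrt(5))) = sqrt(-1164 + 20*sqrt(5))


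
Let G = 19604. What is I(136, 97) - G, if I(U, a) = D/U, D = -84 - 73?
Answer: -2666301/136 ≈ -19605.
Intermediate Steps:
D = -157
I(U, a) = -157/U
I(136, 97) - G = -157/136 - 1*19604 = -157*1/136 - 19604 = -157/136 - 19604 = -2666301/136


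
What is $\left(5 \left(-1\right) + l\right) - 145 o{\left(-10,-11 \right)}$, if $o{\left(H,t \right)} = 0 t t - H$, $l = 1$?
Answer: $-1454$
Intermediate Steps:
$o{\left(H,t \right)} = - H$ ($o{\left(H,t \right)} = 0 t - H = 0 - H = - H$)
$\left(5 \left(-1\right) + l\right) - 145 o{\left(-10,-11 \right)} = \left(5 \left(-1\right) + 1\right) - 145 \left(\left(-1\right) \left(-10\right)\right) = \left(-5 + 1\right) - 1450 = -4 - 1450 = -1454$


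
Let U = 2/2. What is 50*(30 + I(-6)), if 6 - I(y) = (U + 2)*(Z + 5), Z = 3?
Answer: 600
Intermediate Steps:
U = 1 (U = 2*(½) = 1)
I(y) = -18 (I(y) = 6 - (1 + 2)*(3 + 5) = 6 - 3*8 = 6 - 1*24 = 6 - 24 = -18)
50*(30 + I(-6)) = 50*(30 - 18) = 50*12 = 600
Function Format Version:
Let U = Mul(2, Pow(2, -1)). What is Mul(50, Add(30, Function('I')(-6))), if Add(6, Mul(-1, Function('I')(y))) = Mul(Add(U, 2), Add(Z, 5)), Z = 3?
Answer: 600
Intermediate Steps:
U = 1 (U = Mul(2, Rational(1, 2)) = 1)
Function('I')(y) = -18 (Function('I')(y) = Add(6, Mul(-1, Mul(Add(1, 2), Add(3, 5)))) = Add(6, Mul(-1, Mul(3, 8))) = Add(6, Mul(-1, 24)) = Add(6, -24) = -18)
Mul(50, Add(30, Function('I')(-6))) = Mul(50, Add(30, -18)) = Mul(50, 12) = 600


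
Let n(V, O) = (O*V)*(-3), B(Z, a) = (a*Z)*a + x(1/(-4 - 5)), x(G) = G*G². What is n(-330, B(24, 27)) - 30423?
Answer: 1400539867/81 ≈ 1.7291e+7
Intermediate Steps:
x(G) = G³
B(Z, a) = -1/729 + Z*a² (B(Z, a) = (a*Z)*a + (1/(-4 - 5))³ = (Z*a)*a + (1/(-9))³ = Z*a² + (-⅑)³ = Z*a² - 1/729 = -1/729 + Z*a²)
n(V, O) = -3*O*V
n(-330, B(24, 27)) - 30423 = -3*(-1/729 + 24*27²)*(-330) - 30423 = -3*(-1/729 + 24*729)*(-330) - 30423 = -3*(-1/729 + 17496)*(-330) - 30423 = -3*12754583/729*(-330) - 30423 = 1403004130/81 - 30423 = 1400539867/81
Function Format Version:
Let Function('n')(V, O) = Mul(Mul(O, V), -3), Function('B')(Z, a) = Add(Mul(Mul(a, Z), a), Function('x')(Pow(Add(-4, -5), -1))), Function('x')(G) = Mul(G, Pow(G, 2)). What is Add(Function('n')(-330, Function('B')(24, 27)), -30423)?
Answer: Rational(1400539867, 81) ≈ 1.7291e+7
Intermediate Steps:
Function('x')(G) = Pow(G, 3)
Function('B')(Z, a) = Add(Rational(-1, 729), Mul(Z, Pow(a, 2))) (Function('B')(Z, a) = Add(Mul(Mul(a, Z), a), Pow(Pow(Add(-4, -5), -1), 3)) = Add(Mul(Mul(Z, a), a), Pow(Pow(-9, -1), 3)) = Add(Mul(Z, Pow(a, 2)), Pow(Rational(-1, 9), 3)) = Add(Mul(Z, Pow(a, 2)), Rational(-1, 729)) = Add(Rational(-1, 729), Mul(Z, Pow(a, 2))))
Function('n')(V, O) = Mul(-3, O, V)
Add(Function('n')(-330, Function('B')(24, 27)), -30423) = Add(Mul(-3, Add(Rational(-1, 729), Mul(24, Pow(27, 2))), -330), -30423) = Add(Mul(-3, Add(Rational(-1, 729), Mul(24, 729)), -330), -30423) = Add(Mul(-3, Add(Rational(-1, 729), 17496), -330), -30423) = Add(Mul(-3, Rational(12754583, 729), -330), -30423) = Add(Rational(1403004130, 81), -30423) = Rational(1400539867, 81)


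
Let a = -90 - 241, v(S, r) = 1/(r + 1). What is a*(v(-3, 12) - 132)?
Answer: 567665/13 ≈ 43667.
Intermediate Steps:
v(S, r) = 1/(1 + r)
a = -331
a*(v(-3, 12) - 132) = -331*(1/(1 + 12) - 132) = -331*(1/13 - 132) = -331*(-1715/13) = 567665/13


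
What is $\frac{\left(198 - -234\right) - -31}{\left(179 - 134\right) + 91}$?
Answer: $\frac{463}{136} \approx 3.4044$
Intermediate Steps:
$\frac{\left(198 - -234\right) - -31}{\left(179 - 134\right) + 91} = \frac{\left(198 + 234\right) + \left(-5 + 36\right)}{\left(179 - 134\right) + 91} = \frac{432 + 31}{45 + 91} = \frac{463}{136}$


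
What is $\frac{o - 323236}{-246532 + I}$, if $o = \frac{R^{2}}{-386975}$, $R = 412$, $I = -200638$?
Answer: $\frac{62542210422}{86521805375} \approx 0.72285$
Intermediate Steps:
$o = - \frac{169744}{386975}$ ($o = \frac{412^{2}}{-386975} = 169744 \left(- \frac{1}{386975}\right) = - \frac{169744}{386975} \approx -0.43864$)
$\frac{o - 323236}{-246532 + I} = \frac{- \frac{169744}{386975} - 323236}{-246532 - 200638} = - \frac{125084420844}{386975 \left(-447170\right)} = \left(- \frac{125084420844}{386975}\right) \left(- \frac{1}{447170}\right) = \frac{62542210422}{86521805375}$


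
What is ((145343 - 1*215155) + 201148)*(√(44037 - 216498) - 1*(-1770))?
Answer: 232464720 + 131336*I*√172461 ≈ 2.3246e+8 + 5.4542e+7*I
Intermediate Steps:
((145343 - 1*215155) + 201148)*(√(44037 - 216498) - 1*(-1770)) = ((145343 - 215155) + 201148)*(√(-172461) + 1770) = (-69812 + 201148)*(I*√172461 + 1770) = 131336*(1770 + I*√172461) = 232464720 + 131336*I*√172461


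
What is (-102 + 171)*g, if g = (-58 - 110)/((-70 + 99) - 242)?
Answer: 3864/71 ≈ 54.423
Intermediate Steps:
g = 56/71 (g = -168/(29 - 242) = -168/(-213) = -168*(-1/213) = 56/71 ≈ 0.78873)
(-102 + 171)*g = (-102 + 171)*(56/71) = 69*(56/71) = 3864/71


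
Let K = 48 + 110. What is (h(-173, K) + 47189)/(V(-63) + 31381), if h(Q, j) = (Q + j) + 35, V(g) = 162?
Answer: 47209/31543 ≈ 1.4967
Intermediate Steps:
K = 158
h(Q, j) = 35 + Q + j
(h(-173, K) + 47189)/(V(-63) + 31381) = ((35 - 173 + 158) + 47189)/(162 + 31381) = (20 + 47189)/31543 = 47209*(1/31543) = 47209/31543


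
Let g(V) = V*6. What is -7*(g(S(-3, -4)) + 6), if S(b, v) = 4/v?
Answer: 0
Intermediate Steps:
g(V) = 6*V
-7*(g(S(-3, -4)) + 6) = -7*(6*(4/(-4)) + 6) = -7*(6*(4*(-1/4)) + 6) = -7*(6*(-1) + 6) = -7*(-6 + 6) = -7*0 = 0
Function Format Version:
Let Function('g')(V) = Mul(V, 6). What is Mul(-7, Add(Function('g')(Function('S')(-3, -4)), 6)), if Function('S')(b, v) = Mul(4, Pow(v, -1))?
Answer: 0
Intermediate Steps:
Function('g')(V) = Mul(6, V)
Mul(-7, Add(Function('g')(Function('S')(-3, -4)), 6)) = Mul(-7, Add(Mul(6, Mul(4, Pow(-4, -1))), 6)) = Mul(-7, Add(Mul(6, Mul(4, Rational(-1, 4))), 6)) = Mul(-7, Add(Mul(6, -1), 6)) = Mul(-7, Add(-6, 6)) = Mul(-7, 0) = 0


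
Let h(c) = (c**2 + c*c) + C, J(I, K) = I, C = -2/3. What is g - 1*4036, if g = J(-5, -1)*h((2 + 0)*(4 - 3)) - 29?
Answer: -12305/3 ≈ -4101.7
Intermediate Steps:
C = -2/3 (C = -2*1/3 = -2/3 ≈ -0.66667)
h(c) = -2/3 + 2*c**2 (h(c) = (c**2 + c*c) - 2/3 = (c**2 + c**2) - 2/3 = 2*c**2 - 2/3 = -2/3 + 2*c**2)
g = -197/3 (g = -5*(-2/3 + 2*((2 + 0)*(4 - 3))**2) - 29 = -5*(-2/3 + 2*(2*1)**2) - 29 = -5*(-2/3 + 2*2**2) - 29 = -5*(-2/3 + 2*4) - 29 = -5*(-2/3 + 8) - 29 = -5*22/3 - 29 = -110/3 - 29 = -197/3 ≈ -65.667)
g - 1*4036 = -197/3 - 1*4036 = -197/3 - 4036 = -12305/3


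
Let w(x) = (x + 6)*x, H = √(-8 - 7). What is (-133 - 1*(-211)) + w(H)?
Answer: 63 + 6*I*√15 ≈ 63.0 + 23.238*I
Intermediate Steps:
H = I*√15 (H = √(-15) = I*√15 ≈ 3.873*I)
w(x) = x*(6 + x) (w(x) = (6 + x)*x = x*(6 + x))
(-133 - 1*(-211)) + w(H) = (-133 - 1*(-211)) + (I*√15)*(6 + I*√15) = (-133 + 211) + I*√15*(6 + I*√15) = 78 + I*√15*(6 + I*√15)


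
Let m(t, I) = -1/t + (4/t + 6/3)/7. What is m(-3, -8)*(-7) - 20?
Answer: -23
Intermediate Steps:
m(t, I) = 2/7 - 3/(7*t) (m(t, I) = -1/t + (4/t + 6*(⅓))*(⅐) = -1/t + (4/t + 2)*(⅐) = -1/t + (2 + 4/t)*(⅐) = -1/t + (2/7 + 4/(7*t)) = 2/7 - 3/(7*t))
m(-3, -8)*(-7) - 20 = ((⅐)*(-3 + 2*(-3))/(-3))*(-7) - 20 = ((⅐)*(-⅓)*(-3 - 6))*(-7) - 20 = ((⅐)*(-⅓)*(-9))*(-7) - 20 = (3/7)*(-7) - 20 = -3 - 20 = -23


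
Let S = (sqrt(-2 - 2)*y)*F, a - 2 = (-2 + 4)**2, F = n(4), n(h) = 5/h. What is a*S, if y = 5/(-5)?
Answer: -15*I ≈ -15.0*I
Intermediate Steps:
y = -1 (y = 5*(-1/5) = -1)
F = 5/4 ≈ 1.2500
a = 6 (a = 2 + (-2 + 4)**2 = 2 + 2**2 = 2 + 4 = 6)
S = -5*I/2 (S = (sqrt(-2 - 2)*(-1))*(5/4) = (sqrt(-4)*(-1))*(5/4) = ((2*I)*(-1))*(5/4) = -2*I*(5/4) = -5*I/2 ≈ -2.5*I)
a*S = 6*(-5*I/2) = -15*I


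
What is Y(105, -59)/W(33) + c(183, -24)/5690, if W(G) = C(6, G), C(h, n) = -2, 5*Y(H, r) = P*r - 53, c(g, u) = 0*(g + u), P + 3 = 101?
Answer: 1167/2 ≈ 583.50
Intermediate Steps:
P = 98 (P = -3 + 101 = 98)
c(g, u) = 0
Y(H, r) = -53/5 + 98*r/5 (Y(H, r) = (98*r - 53)/5 = (-53 + 98*r)/5 = -53/5 + 98*r/5)
W(G) = -2
Y(105, -59)/W(33) + c(183, -24)/5690 = (-53/5 + (98/5)*(-59))/(-2) + 0/5690 = (-53/5 - 5782/5)*(-½) + 0*(1/5690) = -1167*(-½) + 0 = 1167/2 + 0 = 1167/2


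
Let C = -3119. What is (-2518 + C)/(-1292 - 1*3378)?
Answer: 5637/4670 ≈ 1.2071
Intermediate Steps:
(-2518 + C)/(-1292 - 1*3378) = (-2518 - 3119)/(-1292 - 1*3378) = -5637/(-1292 - 3378) = -5637/(-4670) = -5637*(-1/4670) = 5637/4670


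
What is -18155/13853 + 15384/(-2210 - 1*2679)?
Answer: -301874347/67727317 ≈ -4.4572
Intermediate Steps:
-18155/13853 + 15384/(-2210 - 1*2679) = -18155*1/13853 + 15384/(-2210 - 2679) = -18155/13853 + 15384/(-4889) = -18155/13853 + 15384*(-1/4889) = -18155/13853 - 15384/4889 = -301874347/67727317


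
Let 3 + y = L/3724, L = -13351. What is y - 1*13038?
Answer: -48578035/3724 ≈ -13045.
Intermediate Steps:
y = -24523/3724 (y = -3 - 13351/3724 = -24523/3724 ≈ -6.5851)
y - 1*13038 = -24523/3724 - 1*13038 = -24523/3724 - 13038 = -48578035/3724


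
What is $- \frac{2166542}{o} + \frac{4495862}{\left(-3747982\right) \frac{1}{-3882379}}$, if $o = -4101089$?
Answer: $\frac{5113074364836936669}{1097914839457} \approx 4.6571 \cdot 10^{6}$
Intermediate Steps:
$- \frac{2166542}{o} + \frac{4495862}{\left(-3747982\right) \frac{1}{-3882379}} = - \frac{2166542}{-4101089} + \frac{4495862}{\left(-3747982\right) \frac{1}{-3882379}} = \left(-2166542\right) \left(- \frac{1}{4101089}\right) + \frac{4495862}{\left(-3747982\right) \left(- \frac{1}{3882379}\right)} = \frac{2166542}{4101089} + \frac{4495862}{\frac{3747982}{3882379}} = \frac{2166542}{4101089} + 4495862 \cdot \frac{3882379}{3747982} = \frac{2166542}{4101089} + \frac{1246760015407}{267713} = \frac{5113074364836936669}{1097914839457}$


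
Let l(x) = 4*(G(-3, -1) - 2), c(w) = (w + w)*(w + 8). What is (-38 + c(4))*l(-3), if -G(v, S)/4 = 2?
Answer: -2320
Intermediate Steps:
G(v, S) = -8 (G(v, S) = -4*2 = -8)
c(w) = 2*w*(8 + w) (c(w) = (2*w)*(8 + w) = 2*w*(8 + w))
l(x) = -40 (l(x) = 4*(-8 - 2) = 4*(-10) = -40)
(-38 + c(4))*l(-3) = (-38 + 2*4*(8 + 4))*(-40) = (-38 + 2*4*12)*(-40) = (-38 + 96)*(-40) = 58*(-40) = -2320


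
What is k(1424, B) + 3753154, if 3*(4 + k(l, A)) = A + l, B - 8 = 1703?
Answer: 3754195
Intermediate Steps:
B = 1711 (B = 8 + 1703 = 1711)
k(l, A) = -4 + A/3 + l/3 (k(l, A) = -4 + (A + l)/3 = -4 + (A/3 + l/3) = -4 + A/3 + l/3)
k(1424, B) + 3753154 = (-4 + (1/3)*1711 + (1/3)*1424) + 3753154 = (-4 + 1711/3 + 1424/3) + 3753154 = 1041 + 3753154 = 3754195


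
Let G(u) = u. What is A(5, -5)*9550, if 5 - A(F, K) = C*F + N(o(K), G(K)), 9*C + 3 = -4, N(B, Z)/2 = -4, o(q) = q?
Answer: 1451600/9 ≈ 1.6129e+5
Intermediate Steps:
N(B, Z) = -8 (N(B, Z) = 2*(-4) = -8)
C = -7/9 (C = -⅓ + (⅑)*(-4) = -⅓ - 4/9 = -7/9 ≈ -0.77778)
A(F, K) = 13 + 7*F/9 (A(F, K) = 5 - (-7*F/9 - 8) = 5 - (-8 - 7*F/9) = 5 + (8 + 7*F/9) = 13 + 7*F/9)
A(5, -5)*9550 = (13 + (7/9)*5)*9550 = (13 + 35/9)*9550 = (152/9)*9550 = 1451600/9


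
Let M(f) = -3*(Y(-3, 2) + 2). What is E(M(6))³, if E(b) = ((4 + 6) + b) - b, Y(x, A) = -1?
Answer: 1000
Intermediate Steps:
M(f) = -3 (M(f) = -3*(-1 + 2) = -3*1 = -3)
E(b) = 10 (E(b) = (10 + b) - b = 10)
E(M(6))³ = 10³ = 1000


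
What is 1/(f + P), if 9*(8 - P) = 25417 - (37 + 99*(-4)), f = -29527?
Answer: -1/32383 ≈ -3.0880e-5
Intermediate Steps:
P = -2856 (P = 8 - (25417 - (37 + 99*(-4)))/9 = 8 - (25417 - (37 - 396))/9 = 8 - (25417 - 1*(-359))/9 = 8 - (25417 + 359)/9 = 8 - ⅑*25776 = 8 - 2864 = -2856)
1/(f + P) = 1/(-29527 - 2856) = 1/(-32383) = -1/32383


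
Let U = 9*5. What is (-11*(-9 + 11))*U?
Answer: -990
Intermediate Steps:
U = 45
(-11*(-9 + 11))*U = -11*(-9 + 11)*45 = -11*2*45 = -22*45 = -990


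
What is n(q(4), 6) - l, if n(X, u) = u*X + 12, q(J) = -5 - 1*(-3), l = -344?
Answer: 344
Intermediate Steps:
q(J) = -2 (q(J) = -5 + 3 = -2)
n(X, u) = 12 + X*u (n(X, u) = X*u + 12 = 12 + X*u)
n(q(4), 6) - l = (12 - 2*6) - 1*(-344) = (12 - 12) + 344 = 0 + 344 = 344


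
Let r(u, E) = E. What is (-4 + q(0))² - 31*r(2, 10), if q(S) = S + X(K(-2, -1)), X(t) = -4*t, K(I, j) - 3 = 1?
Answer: 90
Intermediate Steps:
K(I, j) = 4 (K(I, j) = 3 + 1 = 4)
q(S) = -16 + S (q(S) = S - 4*4 = S - 16 = -16 + S)
(-4 + q(0))² - 31*r(2, 10) = (-4 + (-16 + 0))² - 31*10 = (-4 - 16)² - 310 = (-20)² - 310 = 400 - 310 = 90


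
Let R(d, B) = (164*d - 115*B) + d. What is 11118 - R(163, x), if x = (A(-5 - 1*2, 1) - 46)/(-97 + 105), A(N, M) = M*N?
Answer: -132311/8 ≈ -16539.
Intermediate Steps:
x = -53/8 (x = (1*(-5 - 1*2) - 46)/(-97 + 105) = (1*(-5 - 2) - 46)/8 = (1*(-7) - 46)*(⅛) = (-7 - 46)*(⅛) = -53*⅛ = -53/8 ≈ -6.6250)
R(d, B) = -115*B + 165*d (R(d, B) = (-115*B + 164*d) + d = -115*B + 165*d)
11118 - R(163, x) = 11118 - (-115*(-53/8) + 165*163) = 11118 - (6095/8 + 26895) = 11118 - 1*221255/8 = 11118 - 221255/8 = -132311/8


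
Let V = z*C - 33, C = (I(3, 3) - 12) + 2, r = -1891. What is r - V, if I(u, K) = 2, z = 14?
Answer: -1746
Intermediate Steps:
C = -8 (C = (2 - 12) + 2 = -10 + 2 = -8)
V = -145 (V = 14*(-8) - 33 = -112 - 33 = -145)
r - V = -1891 - 1*(-145) = -1891 + 145 = -1746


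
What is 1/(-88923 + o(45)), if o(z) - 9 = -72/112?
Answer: -14/1244805 ≈ -1.1247e-5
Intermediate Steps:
o(z) = 117/14 (o(z) = 9 - 72/112 = 9 - 72*1/112 = 9 - 9/14 = 117/14)
1/(-88923 + o(45)) = 1/(-88923 + 117/14) = 1/(-1244805/14) = -14/1244805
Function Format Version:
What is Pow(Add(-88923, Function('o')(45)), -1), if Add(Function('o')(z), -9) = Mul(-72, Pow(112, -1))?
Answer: Rational(-14, 1244805) ≈ -1.1247e-5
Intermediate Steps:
Function('o')(z) = Rational(117, 14) (Function('o')(z) = Add(9, Mul(-72, Pow(112, -1))) = Add(9, Mul(-72, Rational(1, 112))) = Add(9, Rational(-9, 14)) = Rational(117, 14))
Pow(Add(-88923, Function('o')(45)), -1) = Pow(Add(-88923, Rational(117, 14)), -1) = Pow(Rational(-1244805, 14), -1) = Rational(-14, 1244805)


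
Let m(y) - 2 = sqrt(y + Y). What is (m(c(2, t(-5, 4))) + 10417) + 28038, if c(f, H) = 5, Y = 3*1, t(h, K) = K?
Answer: 38457 + 2*sqrt(2) ≈ 38460.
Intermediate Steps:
Y = 3
m(y) = 2 + sqrt(3 + y) (m(y) = 2 + sqrt(y + 3) = 2 + sqrt(3 + y))
(m(c(2, t(-5, 4))) + 10417) + 28038 = ((2 + sqrt(3 + 5)) + 10417) + 28038 = ((2 + sqrt(8)) + 10417) + 28038 = ((2 + 2*sqrt(2)) + 10417) + 28038 = (10419 + 2*sqrt(2)) + 28038 = 38457 + 2*sqrt(2)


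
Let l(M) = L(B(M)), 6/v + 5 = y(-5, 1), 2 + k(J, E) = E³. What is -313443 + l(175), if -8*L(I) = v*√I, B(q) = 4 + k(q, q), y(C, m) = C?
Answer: -313443 + 3*√5359377/40 ≈ -3.1327e+5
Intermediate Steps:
k(J, E) = -2 + E³
v = -⅗ (v = 6/(-5 - 5) = 6/(-10) = 6*(-⅒) = -⅗ ≈ -0.60000)
B(q) = 2 + q³ (B(q) = 4 + (-2 + q³) = 2 + q³)
L(I) = 3*√I/40 (L(I) = -(-3)*√I/40 = 3*√I/40)
l(M) = 3*√(2 + M³)/40
-313443 + l(175) = -313443 + 3*√(2 + 175³)/40 = -313443 + 3*√(2 + 5359375)/40 = -313443 + 3*√5359377/40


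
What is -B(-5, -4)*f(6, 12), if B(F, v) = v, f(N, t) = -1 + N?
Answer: 20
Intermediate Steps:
-B(-5, -4)*f(6, 12) = -(-4)*(-1 + 6) = -(-4)*5 = -1*(-20) = 20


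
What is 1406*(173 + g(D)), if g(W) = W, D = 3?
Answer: 247456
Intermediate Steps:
1406*(173 + g(D)) = 1406*(173 + 3) = 1406*176 = 247456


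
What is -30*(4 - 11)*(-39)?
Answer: -8190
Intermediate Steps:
-30*(4 - 11)*(-39) = -30*(-7)*(-39) = 210*(-39) = -8190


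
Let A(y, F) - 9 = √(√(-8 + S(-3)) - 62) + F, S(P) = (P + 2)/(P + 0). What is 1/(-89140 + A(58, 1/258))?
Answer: 258/(-22995797 + 86*√3*√(-186 + I*√69)) ≈ -1.1219e-5 - 9.914e-10*I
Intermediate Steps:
S(P) = (2 + P)/P
A(y, F) = 9 + F + √(-62 + I*√69/3) (A(y, F) = 9 + (√(√(-8 + (2 - 3)/(-3)) - 62) + F) = 9 + (√(√(-8 - ⅓*(-1)) - 62) + F) = 9 + (√(√(-8 + ⅓) - 62) + F) = 9 + (√(√(-23/3) - 62) + F) = 9 + (√(I*√69/3 - 62) + F) = 9 + (√(-62 + I*√69/3) + F) = 9 + (F + √(-62 + I*√69/3)) = 9 + F + √(-62 + I*√69/3))
1/(-89140 + A(58, 1/258)) = 1/(-89140 + (9 + 1/258 + √(-558 + 3*I*√69)/3)) = 1/(-89140 + (2323/258 + √(-558 + 3*I*√69)/3)) = 1/(-22995797/258 + √(-558 + 3*I*√69)/3)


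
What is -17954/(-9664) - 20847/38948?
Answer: 62225873/47049184 ≈ 1.3226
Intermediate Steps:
-17954/(-9664) - 20847/38948 = -17954*(-1/9664) - 20847*1/38948 = 8977/4832 - 20847/38948 = 62225873/47049184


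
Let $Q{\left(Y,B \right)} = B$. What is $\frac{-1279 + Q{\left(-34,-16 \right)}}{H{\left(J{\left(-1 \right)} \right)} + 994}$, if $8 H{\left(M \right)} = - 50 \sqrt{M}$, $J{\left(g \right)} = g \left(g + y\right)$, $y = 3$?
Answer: $- \frac{10297840}{7904913} - \frac{64750 i \sqrt{2}}{7904913} \approx -1.3027 - 0.011584 i$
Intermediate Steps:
$J{\left(g \right)} = g \left(3 + g\right)$ ($J{\left(g \right)} = g \left(g + 3\right) = g \left(3 + g\right)$)
$H{\left(M \right)} = - \frac{25 \sqrt{M}}{4}$ ($H{\left(M \right)} = \frac{\left(-50\right) \sqrt{M}}{8} = - \frac{25 \sqrt{M}}{4}$)
$\frac{-1279 + Q{\left(-34,-16 \right)}}{H{\left(J{\left(-1 \right)} \right)} + 994} = \frac{-1279 - 16}{- \frac{25 \sqrt{- (3 - 1)}}{4} + 994} = - \frac{1295}{- \frac{25 \sqrt{\left(-1\right) 2}}{4} + 994} = - \frac{1295}{- \frac{25 \sqrt{-2}}{4} + 994} = - \frac{1295}{- \frac{25 i \sqrt{2}}{4} + 994} = - \frac{1295}{994 - \frac{25 i \sqrt{2}}{4}}$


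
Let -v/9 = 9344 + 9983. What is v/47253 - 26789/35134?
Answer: -2459057993/553395634 ≈ -4.4436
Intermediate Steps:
v = -173943 (v = -9*(9344 + 9983) = -9*19327 = -173943)
v/47253 - 26789/35134 = -173943/47253 - 26789/35134 = -173943*1/47253 - 26789*1/35134 = -57981/15751 - 26789/35134 = -2459057993/553395634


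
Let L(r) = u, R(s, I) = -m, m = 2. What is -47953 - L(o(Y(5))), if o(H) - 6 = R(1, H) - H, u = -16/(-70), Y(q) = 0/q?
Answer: -1678363/35 ≈ -47953.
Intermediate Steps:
Y(q) = 0
R(s, I) = -2 (R(s, I) = -1*2 = -2)
u = 8/35 (u = -16*(-1/70) = 8/35 ≈ 0.22857)
o(H) = 4 - H (o(H) = 6 + (-2 - H) = 4 - H)
L(r) = 8/35
-47953 - L(o(Y(5))) = -47953 - 1*8/35 = -47953 - 8/35 = -1678363/35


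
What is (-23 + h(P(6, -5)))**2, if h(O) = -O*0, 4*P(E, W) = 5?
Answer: 529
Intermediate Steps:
P(E, W) = 5/4 (P(E, W) = (1/4)*5 = 5/4)
h(O) = 0
(-23 + h(P(6, -5)))**2 = (-23 + 0)**2 = (-23)**2 = 529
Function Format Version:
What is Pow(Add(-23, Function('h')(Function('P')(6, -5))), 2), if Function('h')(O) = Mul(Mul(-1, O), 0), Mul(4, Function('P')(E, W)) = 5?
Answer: 529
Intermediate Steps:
Function('P')(E, W) = Rational(5, 4) (Function('P')(E, W) = Mul(Rational(1, 4), 5) = Rational(5, 4))
Function('h')(O) = 0
Pow(Add(-23, Function('h')(Function('P')(6, -5))), 2) = Pow(Add(-23, 0), 2) = Pow(-23, 2) = 529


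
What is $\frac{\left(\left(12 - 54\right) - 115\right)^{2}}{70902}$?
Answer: $\frac{24649}{70902} \approx 0.34765$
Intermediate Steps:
$\frac{\left(\left(12 - 54\right) - 115\right)^{2}}{70902} = \left(\left(12 - 54\right) - 115\right)^{2} \cdot \frac{1}{70902} = \left(-42 - 115\right)^{2} \cdot \frac{1}{70902} = \left(-157\right)^{2} \cdot \frac{1}{70902} = 24649 \cdot \frac{1}{70902} = \frac{24649}{70902}$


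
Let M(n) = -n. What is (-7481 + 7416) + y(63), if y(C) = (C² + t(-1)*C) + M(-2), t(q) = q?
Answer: 3843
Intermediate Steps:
y(C) = 2 + C² - C (y(C) = (C² - C) - 1*(-2) = (C² - C) + 2 = 2 + C² - C)
(-7481 + 7416) + y(63) = (-7481 + 7416) + (2 + 63² - 1*63) = -65 + (2 + 3969 - 63) = -65 + 3908 = 3843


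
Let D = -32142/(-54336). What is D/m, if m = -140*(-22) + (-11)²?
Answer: 487/2635296 ≈ 0.00018480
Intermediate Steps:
m = 3201 (m = 3080 + 121 = 3201)
D = 5357/9056 (D = -32142*(-1/54336) = 5357/9056 ≈ 0.59154)
D/m = (5357/9056)/3201 = (5357/9056)*(1/3201) = 487/2635296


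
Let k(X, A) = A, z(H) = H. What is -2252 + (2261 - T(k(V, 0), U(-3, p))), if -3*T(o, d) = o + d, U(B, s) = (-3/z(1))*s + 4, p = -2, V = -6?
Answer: 37/3 ≈ 12.333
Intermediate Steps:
U(B, s) = 4 - 3*s (U(B, s) = (-3/1)*s + 4 = (-3*1)*s + 4 = -3*s + 4 = 4 - 3*s)
T(o, d) = -d/3 - o/3 (T(o, d) = -(o + d)/3 = -(d + o)/3 = -d/3 - o/3)
-2252 + (2261 - T(k(V, 0), U(-3, p))) = -2252 + (2261 - (-(4 - 3*(-2))/3 - ⅓*0)) = -2252 + (2261 - (-(4 + 6)/3 + 0)) = -2252 + (2261 - (-⅓*10 + 0)) = -2252 + (2261 - (-10/3 + 0)) = -2252 + (2261 - 1*(-10/3)) = -2252 + (2261 + 10/3) = -2252 + 6793/3 = 37/3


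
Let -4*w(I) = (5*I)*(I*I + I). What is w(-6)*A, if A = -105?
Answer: -23625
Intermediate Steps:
w(I) = -5*I*(I + I**2)/4 (w(I) = -5*I*(I*I + I)/4 = -5*I*(I**2 + I)/4 = -5*I*(I + I**2)/4)
w(-6)*A = ((5/4)*(-6)**2*(-1 - 1*(-6)))*(-105) = ((5/4)*36*(-1 + 6))*(-105) = ((5/4)*36*5)*(-105) = 225*(-105) = -23625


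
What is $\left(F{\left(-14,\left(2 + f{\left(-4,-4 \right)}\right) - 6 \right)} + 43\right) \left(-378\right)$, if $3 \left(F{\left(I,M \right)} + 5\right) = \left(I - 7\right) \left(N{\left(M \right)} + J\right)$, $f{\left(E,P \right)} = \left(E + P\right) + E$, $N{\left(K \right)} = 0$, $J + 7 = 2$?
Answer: $-27594$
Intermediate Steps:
$J = -5$ ($J = -7 + 2 = -5$)
$f{\left(E,P \right)} = P + 2 E$
$F{\left(I,M \right)} = \frac{20}{3} - \frac{5 I}{3}$ ($F{\left(I,M \right)} = -5 + \frac{\left(I - 7\right) \left(0 - 5\right)}{3} = -5 + \frac{\left(-7 + I\right) \left(-5\right)}{3} = -5 + \frac{35 - 5 I}{3} = -5 - \left(- \frac{35}{3} + \frac{5 I}{3}\right) = \frac{20}{3} - \frac{5 I}{3}$)
$\left(F{\left(-14,\left(2 + f{\left(-4,-4 \right)}\right) - 6 \right)} + 43\right) \left(-378\right) = \left(\left(\frac{20}{3} - - \frac{70}{3}\right) + 43\right) \left(-378\right) = \left(\left(\frac{20}{3} + \frac{70}{3}\right) + 43\right) \left(-378\right) = \left(30 + 43\right) \left(-378\right) = 73 \left(-378\right) = -27594$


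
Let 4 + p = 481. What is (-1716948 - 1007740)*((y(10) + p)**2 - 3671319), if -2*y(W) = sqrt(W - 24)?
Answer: 9383262823928 + 1299676176*I*sqrt(14) ≈ 9.3833e+12 + 4.8629e+9*I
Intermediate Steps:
p = 477 (p = -4 + 481 = 477)
y(W) = -sqrt(-24 + W)/2 (y(W) = -sqrt(W - 24)/2 = -sqrt(-24 + W)/2)
(-1716948 - 1007740)*((y(10) + p)**2 - 3671319) = (-1716948 - 1007740)*((-sqrt(-24 + 10)/2 + 477)**2 - 3671319) = -2724688*((-I*sqrt(14)/2 + 477)**2 - 3671319) = -2724688*((477 - I*sqrt(14)/2)**2 - 3671319) = -2724688*(-3671319 + (477 - I*sqrt(14)/2)**2) = 10003198823472 - 2724688*(477 - I*sqrt(14)/2)**2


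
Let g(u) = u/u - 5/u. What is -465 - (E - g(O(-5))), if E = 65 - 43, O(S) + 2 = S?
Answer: -3397/7 ≈ -485.29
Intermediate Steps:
O(S) = -2 + S
E = 22
g(u) = 1 - 5/u
-465 - (E - g(O(-5))) = -465 - (22 - (-5 + (-2 - 5))/(-2 - 5)) = -465 - (22 - (-5 - 7)/(-7)) = -465 - (22 - (-1)*(-12)/7) = -465 - (22 - 1*12/7) = -465 - (22 - 12/7) = -465 - 1*142/7 = -465 - 142/7 = -3397/7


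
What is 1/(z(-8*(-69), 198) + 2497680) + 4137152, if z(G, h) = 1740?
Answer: 10340480451841/2499420 ≈ 4.1372e+6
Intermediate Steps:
1/(z(-8*(-69), 198) + 2497680) + 4137152 = 1/(1740 + 2497680) + 4137152 = 1/2499420 + 4137152 = 10340480451841/2499420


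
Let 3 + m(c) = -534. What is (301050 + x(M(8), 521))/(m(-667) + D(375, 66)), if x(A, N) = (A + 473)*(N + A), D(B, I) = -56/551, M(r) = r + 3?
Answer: -307754438/295943 ≈ -1039.9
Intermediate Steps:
m(c) = -537 (m(c) = -3 - 534 = -537)
M(r) = 3 + r
D(B, I) = -56/551 (D(B, I) = -56*1/551 = -56/551)
x(A, N) = (473 + A)*(A + N)
(301050 + x(M(8), 521))/(m(-667) + D(375, 66)) = (301050 + ((3 + 8)² + 473*(3 + 8) + 473*521 + (3 + 8)*521))/(-537 - 56/551) = (301050 + (11² + 473*11 + 246433 + 11*521))/(-295943/551) = (301050 + (121 + 5203 + 246433 + 5731))*(-551/295943) = (301050 + 257488)*(-551/295943) = 558538*(-551/295943) = -307754438/295943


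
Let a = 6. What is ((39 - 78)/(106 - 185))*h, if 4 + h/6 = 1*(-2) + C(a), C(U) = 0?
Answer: -1404/79 ≈ -17.772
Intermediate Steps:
h = -36 (h = -24 + 6*(1*(-2) + 0) = -24 + 6*(-2 + 0) = -24 + 6*(-2) = -24 - 12 = -36)
((39 - 78)/(106 - 185))*h = ((39 - 78)/(106 - 185))*(-36) = -39/(-79)*(-36) = -39*(-1/79)*(-36) = (39/79)*(-36) = -1404/79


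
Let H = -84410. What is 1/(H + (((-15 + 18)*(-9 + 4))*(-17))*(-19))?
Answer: -1/89255 ≈ -1.1204e-5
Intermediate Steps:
1/(H + (((-15 + 18)*(-9 + 4))*(-17))*(-19)) = 1/(-84410 + (((-15 + 18)*(-9 + 4))*(-17))*(-19)) = 1/(-84410 + ((3*(-5))*(-17))*(-19)) = 1/(-84410 - 15*(-17)*(-19)) = 1/(-84410 + 255*(-19)) = 1/(-84410 - 4845) = 1/(-89255) = -1/89255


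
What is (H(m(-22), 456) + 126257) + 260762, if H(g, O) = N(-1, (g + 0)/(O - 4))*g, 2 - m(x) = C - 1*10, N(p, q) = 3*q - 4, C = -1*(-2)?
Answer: 43728702/113 ≈ 3.8698e+5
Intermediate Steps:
C = 2
N(p, q) = -4 + 3*q
m(x) = 10 (m(x) = 2 - (2 - 1*10) = 2 - (2 - 10) = 2 - 1*(-8) = 2 + 8 = 10)
H(g, O) = g*(-4 + 3*g/(-4 + O)) (H(g, O) = (-4 + 3*((g + 0)/(O - 4)))*g = (-4 + 3*(g/(-4 + O)))*g = (-4 + 3*g/(-4 + O))*g = g*(-4 + 3*g/(-4 + O)))
(H(m(-22), 456) + 126257) + 260762 = (10*(16 - 4*456 + 3*10)/(-4 + 456) + 126257) + 260762 = (10*(16 - 1824 + 30)/452 + 126257) + 260762 = (10*(1/452)*(-1778) + 126257) + 260762 = (-4445/113 + 126257) + 260762 = 14262596/113 + 260762 = 43728702/113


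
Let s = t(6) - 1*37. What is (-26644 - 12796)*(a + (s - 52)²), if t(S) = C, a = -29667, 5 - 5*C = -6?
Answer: 4364580272/5 ≈ 8.7292e+8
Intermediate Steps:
C = 11/5 (C = 1 - ⅕*(-6) = 1 + 6/5 = 11/5 ≈ 2.2000)
t(S) = 11/5
s = -174/5 (s = 11/5 - 1*37 = 11/5 - 37 = -174/5 ≈ -34.800)
(-26644 - 12796)*(a + (s - 52)²) = (-26644 - 12796)*(-29667 + (-174/5 - 52)²) = -39440*(-29667 + (-434/5)²) = -39440*(-29667 + 188356/25) = -39440*(-553319/25) = 4364580272/5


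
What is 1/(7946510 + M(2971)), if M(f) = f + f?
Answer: 1/7952452 ≈ 1.2575e-7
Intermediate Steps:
M(f) = 2*f
1/(7946510 + M(2971)) = 1/(7946510 + 2*2971) = 1/(7946510 + 5942) = 1/7952452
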